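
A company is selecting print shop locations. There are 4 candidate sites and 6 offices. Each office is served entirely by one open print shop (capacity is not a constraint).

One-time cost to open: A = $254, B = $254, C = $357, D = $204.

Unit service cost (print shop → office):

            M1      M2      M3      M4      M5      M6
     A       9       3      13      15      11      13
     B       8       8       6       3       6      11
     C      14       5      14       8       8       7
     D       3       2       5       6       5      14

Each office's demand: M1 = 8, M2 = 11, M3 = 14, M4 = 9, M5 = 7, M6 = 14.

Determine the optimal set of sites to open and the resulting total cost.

For any fixed open set, each office goes to its cheapest open site; total = fixed + service.
{D}: M1→D 3·8=24, M2→D 2·11=22, M3→D 5·14=70, M4→D 6·9=54, M5→D 5·7=35, M6→D 14·14=196. Service 401; fixed 204; total 605.
{B}: M1→B 8·8=64, M2→B 8·11=88, M3→B 6·14=84, M4→B 3·9=27, M5→B 6·7=42, M6→B 11·14=154. Service 459; fixed 254; total 713.
{B, D}: service 332 + fixed 458 = 790
{A, B, C, D}: service 276 + fixed 1069 = 1345
No other subset beats 605.

Open D only; minimum total cost 605.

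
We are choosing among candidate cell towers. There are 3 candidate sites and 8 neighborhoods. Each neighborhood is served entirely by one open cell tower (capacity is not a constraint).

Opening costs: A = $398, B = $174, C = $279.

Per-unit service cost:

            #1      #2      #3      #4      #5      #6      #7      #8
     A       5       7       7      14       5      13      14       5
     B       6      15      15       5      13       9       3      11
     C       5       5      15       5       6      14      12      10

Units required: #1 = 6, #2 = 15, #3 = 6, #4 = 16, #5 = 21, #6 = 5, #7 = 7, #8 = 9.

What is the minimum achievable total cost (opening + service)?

For any fixed open set, each neighborhood goes to its cheapest open site; total = fixed + service.
{C}: #1→C 5·6=30, #2→C 5·15=75, #3→C 15·6=90, #4→C 5·16=80, #5→C 6·21=126, #6→C 14·5=70, #7→C 12·7=84, #8→C 10·9=90. Service 645; fixed 279; total 924.
{B, C}: #1→C 5·6=30, #2→C 5·15=75, #3→B 15·6=90, #4→B 5·16=80, #5→C 6·21=126, #6→B 9·5=45, #7→B 3·7=21, #8→C 10·9=90. Service 557; fixed 453; total 1010.
{B}: service 869 + fixed 174 = 1043
{A, B, C}: service 443 + fixed 851 = 1294
No other subset beats 924.

Minimum total cost: 924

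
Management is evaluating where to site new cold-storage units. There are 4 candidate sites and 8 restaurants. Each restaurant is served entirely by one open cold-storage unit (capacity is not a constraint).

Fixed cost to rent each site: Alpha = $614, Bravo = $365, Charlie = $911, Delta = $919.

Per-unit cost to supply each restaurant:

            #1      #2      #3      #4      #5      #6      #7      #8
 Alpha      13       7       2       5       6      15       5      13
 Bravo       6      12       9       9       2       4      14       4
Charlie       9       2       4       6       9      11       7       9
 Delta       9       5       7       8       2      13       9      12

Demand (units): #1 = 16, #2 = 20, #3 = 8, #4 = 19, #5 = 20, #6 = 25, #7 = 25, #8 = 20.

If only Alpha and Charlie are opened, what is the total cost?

Total cost: 2520

Each restaurant is assigned to its cheapest site among the open ones.
{Alpha, Charlie}: #1→Charlie 9·16=144, #2→Charlie 2·20=40, #3→Alpha 2·8=16, #4→Alpha 5·19=95, #5→Alpha 6·20=120, #6→Charlie 11·25=275, #7→Alpha 5·25=125, #8→Charlie 9·20=180. Service 995; fixed 1525; total 2520.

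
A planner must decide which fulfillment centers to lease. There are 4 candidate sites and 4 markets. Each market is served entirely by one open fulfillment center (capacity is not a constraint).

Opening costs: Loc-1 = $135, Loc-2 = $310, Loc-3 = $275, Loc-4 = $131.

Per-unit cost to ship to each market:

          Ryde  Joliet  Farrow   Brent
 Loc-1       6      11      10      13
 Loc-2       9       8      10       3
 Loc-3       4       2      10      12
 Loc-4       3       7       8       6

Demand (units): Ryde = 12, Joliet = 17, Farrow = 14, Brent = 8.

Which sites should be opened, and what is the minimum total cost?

For any fixed open set, each market goes to its cheapest open site; total = fixed + service.
{Loc-4}: Ryde→Loc-4 3·12=36, Joliet→Loc-4 7·17=119, Farrow→Loc-4 8·14=112, Brent→Loc-4 6·8=48. Service 315; fixed 131; total 446.
{Loc-1, Loc-4}: Ryde→Loc-4 3·12=36, Joliet→Loc-4 7·17=119, Farrow→Loc-4 8·14=112, Brent→Loc-4 6·8=48. Service 315; fixed 266; total 581.
{Loc-3}: Ryde→Loc-3 4·12=48, Joliet→Loc-3 2·17=34, Farrow→Loc-3 10·14=140, Brent→Loc-3 12·8=96. Service 318; fixed 275; total 593.
{Loc-1, Loc-2, Loc-3, Loc-4}: service 206 + fixed 851 = 1057
(All 15 nonempty subsets were checked; Loc-4 only is lowest.)

Open Loc-4 only; minimum total cost 446.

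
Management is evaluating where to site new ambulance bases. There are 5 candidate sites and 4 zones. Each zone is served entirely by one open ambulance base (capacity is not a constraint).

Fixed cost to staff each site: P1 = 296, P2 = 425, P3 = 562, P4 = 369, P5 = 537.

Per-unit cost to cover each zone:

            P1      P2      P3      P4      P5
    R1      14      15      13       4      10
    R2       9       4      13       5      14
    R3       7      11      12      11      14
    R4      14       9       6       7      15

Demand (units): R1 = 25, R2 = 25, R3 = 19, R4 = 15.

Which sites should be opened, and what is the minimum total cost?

For any fixed open set, each zone goes to its cheapest open site; total = fixed + service.
{P4}: R1→P4 4·25=100, R2→P4 5·25=125, R3→P4 11·19=209, R4→P4 7·15=105. Service 539; fixed 369; total 908.
{P1, P4}: service 463 + fixed 665 = 1128
{P1}: R1→P1 14·25=350, R2→P1 9·25=225, R3→P1 7·19=133, R4→P1 14·15=210. Service 918; fixed 296; total 1214.
{P1, P2, P3, P4, P5}: service 423 + fixed 2189 = 2612
No other subset beats 908.

Open P4 only; minimum total cost 908.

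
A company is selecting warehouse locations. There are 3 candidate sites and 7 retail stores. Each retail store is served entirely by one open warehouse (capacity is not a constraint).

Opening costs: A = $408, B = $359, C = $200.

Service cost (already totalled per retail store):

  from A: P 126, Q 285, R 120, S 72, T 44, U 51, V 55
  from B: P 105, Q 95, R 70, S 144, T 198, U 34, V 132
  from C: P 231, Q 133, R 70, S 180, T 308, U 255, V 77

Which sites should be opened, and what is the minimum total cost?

Open B only; minimum total cost 1137.

For any fixed open set, each retail store goes to its cheapest open site; total = fixed + service.
{B}: P→B 105, Q→B 95, R→B 70, S→B 144, T→B 198, U→B 34, V→B 132. Service 778; fixed 359; total 1137.
{A, C}: service 551 + fixed 608 = 1159
{A}: service 753 + fixed 408 = 1161
{A, B, C}: P→B 105, Q→B 95, R→B 70, S→A 72, T→A 44, U→B 34, V→A 55. Service 475; fixed 967; total 1442.
No other subset beats 1137.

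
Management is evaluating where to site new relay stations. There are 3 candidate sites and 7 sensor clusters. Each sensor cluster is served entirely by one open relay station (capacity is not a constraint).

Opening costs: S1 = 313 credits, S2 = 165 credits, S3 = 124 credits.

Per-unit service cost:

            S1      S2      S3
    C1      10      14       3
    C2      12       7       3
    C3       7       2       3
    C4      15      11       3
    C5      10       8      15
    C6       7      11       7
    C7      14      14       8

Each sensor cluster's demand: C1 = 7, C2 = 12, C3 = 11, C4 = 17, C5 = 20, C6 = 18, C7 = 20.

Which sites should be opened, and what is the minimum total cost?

For any fixed open set, each sensor cluster goes to its cheapest open site; total = fixed + service.
{S3}: C1→S3 3·7=21, C2→S3 3·12=36, C3→S3 3·11=33, C4→S3 3·17=51, C5→S3 15·20=300, C6→S3 7·18=126, C7→S3 8·20=160. Service 727; fixed 124; total 851.
{S2, S3}: service 576 + fixed 289 = 865
{S1, S3}: service 627 + fixed 437 = 1064
{S1, S2, S3}: C1→S3 3·7=21, C2→S3 3·12=36, C3→S2 2·11=22, C4→S3 3·17=51, C5→S2 8·20=160, C6→S1 7·18=126, C7→S3 8·20=160. Service 576; fixed 602; total 1178.
No other subset beats 851.

Open S3 only; minimum total cost 851.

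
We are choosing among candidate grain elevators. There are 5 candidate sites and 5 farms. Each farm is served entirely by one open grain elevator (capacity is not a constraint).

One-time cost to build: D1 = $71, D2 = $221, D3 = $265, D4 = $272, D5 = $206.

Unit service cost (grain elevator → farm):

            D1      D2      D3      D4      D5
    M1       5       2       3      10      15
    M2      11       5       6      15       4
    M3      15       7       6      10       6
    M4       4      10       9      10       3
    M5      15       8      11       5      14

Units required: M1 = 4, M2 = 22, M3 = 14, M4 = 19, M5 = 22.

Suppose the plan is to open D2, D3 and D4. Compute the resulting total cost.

Total cost: 1241

Each farm is assigned to its cheapest site among the open ones.
{D2, D3, D4}: M1→D2 2·4=8, M2→D2 5·22=110, M3→D3 6·14=84, M4→D3 9·19=171, M5→D4 5·22=110. Service 483; fixed 758; total 1241.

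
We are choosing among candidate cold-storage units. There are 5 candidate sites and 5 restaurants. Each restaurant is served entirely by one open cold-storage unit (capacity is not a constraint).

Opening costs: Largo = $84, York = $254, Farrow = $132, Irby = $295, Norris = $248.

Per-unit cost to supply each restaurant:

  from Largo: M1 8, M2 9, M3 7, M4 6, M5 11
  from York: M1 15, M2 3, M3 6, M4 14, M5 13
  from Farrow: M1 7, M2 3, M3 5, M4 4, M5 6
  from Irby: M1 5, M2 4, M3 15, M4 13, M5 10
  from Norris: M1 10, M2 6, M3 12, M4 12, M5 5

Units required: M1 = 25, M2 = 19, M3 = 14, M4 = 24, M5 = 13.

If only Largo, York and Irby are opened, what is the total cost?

Each restaurant is assigned to its cheapest site among the open ones.
{Largo, York, Irby}: M1→Irby 5·25=125, M2→York 3·19=57, M3→York 6·14=84, M4→Largo 6·24=144, M5→Irby 10·13=130. Service 540; fixed 633; total 1173.

Total cost: 1173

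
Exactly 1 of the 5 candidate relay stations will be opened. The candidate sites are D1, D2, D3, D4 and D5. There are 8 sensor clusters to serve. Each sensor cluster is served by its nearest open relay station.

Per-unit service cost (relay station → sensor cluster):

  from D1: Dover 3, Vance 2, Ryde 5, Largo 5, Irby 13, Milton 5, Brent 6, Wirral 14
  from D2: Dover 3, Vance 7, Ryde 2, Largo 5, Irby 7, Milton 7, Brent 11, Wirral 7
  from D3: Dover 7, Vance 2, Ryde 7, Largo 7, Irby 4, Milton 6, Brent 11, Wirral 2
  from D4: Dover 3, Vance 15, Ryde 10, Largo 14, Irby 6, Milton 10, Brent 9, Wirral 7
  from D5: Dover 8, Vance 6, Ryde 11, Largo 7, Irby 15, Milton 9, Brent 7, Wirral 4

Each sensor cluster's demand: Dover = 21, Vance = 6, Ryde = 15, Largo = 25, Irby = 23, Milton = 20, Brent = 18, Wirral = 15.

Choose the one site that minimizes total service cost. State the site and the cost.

Choose D2 only; total service cost 864.

With exactly 1 open, each sensor cluster uses its cheapest among the chosen.
{D2}: Dover→D2 3·21=63, Vance→D2 7·6=42, Ryde→D2 2·15=30, Largo→D2 5·25=125, Irby→D2 7·23=161, Milton→D2 7·20=140, Brent→D2 11·18=198, Wirral→D2 7·15=105. Service cost 864.
{D3}: service cost 879
{D1}: service cost 992
Among all 5 size-1 choices, {D2} is lowest.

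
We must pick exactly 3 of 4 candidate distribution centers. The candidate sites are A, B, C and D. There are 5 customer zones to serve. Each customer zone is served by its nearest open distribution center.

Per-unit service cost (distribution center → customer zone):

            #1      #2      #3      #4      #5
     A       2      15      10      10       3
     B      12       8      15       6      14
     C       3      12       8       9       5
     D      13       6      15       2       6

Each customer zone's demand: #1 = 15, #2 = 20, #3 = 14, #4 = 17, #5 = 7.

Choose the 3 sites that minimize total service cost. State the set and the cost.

Choose A, C and D; total service cost 317.

With exactly 3 open, each customer zone uses its cheapest among the chosen.
{A, C, D}: #1→A 2·15=30, #2→D 6·20=120, #3→C 8·14=112, #4→D 2·17=34, #5→A 3·7=21. Service cost 317.
{A, B, D}: service cost 345
{B, C, D}: service cost 346
Among all 4 size-3 choices, {A, C, D} is lowest.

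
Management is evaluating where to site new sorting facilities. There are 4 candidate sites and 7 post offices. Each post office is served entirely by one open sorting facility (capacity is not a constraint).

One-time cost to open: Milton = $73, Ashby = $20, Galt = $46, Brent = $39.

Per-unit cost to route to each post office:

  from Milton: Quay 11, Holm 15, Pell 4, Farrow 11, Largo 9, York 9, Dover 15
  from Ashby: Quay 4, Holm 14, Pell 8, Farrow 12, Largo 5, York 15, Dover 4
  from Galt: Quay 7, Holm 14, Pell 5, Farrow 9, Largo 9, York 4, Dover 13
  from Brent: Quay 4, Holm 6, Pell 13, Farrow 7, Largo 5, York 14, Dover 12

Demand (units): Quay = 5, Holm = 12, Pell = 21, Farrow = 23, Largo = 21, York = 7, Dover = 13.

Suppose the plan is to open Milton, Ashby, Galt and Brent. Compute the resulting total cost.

Each post office is assigned to its cheapest site among the open ones.
{Milton, Ashby, Galt, Brent}: Quay→Ashby 4·5=20, Holm→Brent 6·12=72, Pell→Milton 4·21=84, Farrow→Brent 7·23=161, Largo→Ashby 5·21=105, York→Galt 4·7=28, Dover→Ashby 4·13=52. Service 522; fixed 178; total 700.

Total cost: 700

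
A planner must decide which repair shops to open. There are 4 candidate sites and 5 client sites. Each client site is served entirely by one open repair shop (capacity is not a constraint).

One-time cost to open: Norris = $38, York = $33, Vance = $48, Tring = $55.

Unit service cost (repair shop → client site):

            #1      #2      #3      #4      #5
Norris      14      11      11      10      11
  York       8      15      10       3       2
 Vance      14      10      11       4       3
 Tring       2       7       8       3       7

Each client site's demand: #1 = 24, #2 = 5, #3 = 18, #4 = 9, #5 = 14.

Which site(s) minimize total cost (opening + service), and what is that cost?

Open York and Tring; minimum total cost 370.

For any fixed open set, each client site goes to its cheapest open site; total = fixed + service.
{York, Tring}: #1→Tring 2·24=48, #2→Tring 7·5=35, #3→Tring 8·18=144, #4→York 3·9=27, #5→York 2·14=28. Service 282; fixed 88; total 370.
{Vance, Tring}: service 296 + fixed 103 = 399
{Tring}: service 352 + fixed 55 = 407
{Norris, York, Vance, Tring}: service 282 + fixed 174 = 456
(All 15 nonempty subsets were checked; York and Tring is lowest.)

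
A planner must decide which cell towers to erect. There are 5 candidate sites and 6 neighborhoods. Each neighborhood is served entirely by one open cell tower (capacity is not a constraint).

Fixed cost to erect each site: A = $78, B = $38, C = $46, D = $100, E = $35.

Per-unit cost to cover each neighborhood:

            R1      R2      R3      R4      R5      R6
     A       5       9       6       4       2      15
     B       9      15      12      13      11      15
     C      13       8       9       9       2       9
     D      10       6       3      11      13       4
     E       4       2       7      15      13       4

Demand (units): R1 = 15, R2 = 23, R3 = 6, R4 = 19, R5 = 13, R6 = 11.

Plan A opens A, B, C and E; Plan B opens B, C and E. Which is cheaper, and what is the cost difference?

Plan A is cheaper by 23.

Plan A: {A, B, C, E}: R1→E 4·15=60, R2→E 2·23=46, R3→A 6·6=36, R4→A 4·19=76, R5→A 2·13=26, R6→E 4·11=44. Service 288; fixed 197; total 485.
Plan B: {B, C, E}: R1→E 4·15=60, R2→E 2·23=46, R3→E 7·6=42, R4→C 9·19=171, R5→C 2·13=26, R6→E 4·11=44. Service 389; fixed 119; total 508.
Difference: |485 − 508| = 23.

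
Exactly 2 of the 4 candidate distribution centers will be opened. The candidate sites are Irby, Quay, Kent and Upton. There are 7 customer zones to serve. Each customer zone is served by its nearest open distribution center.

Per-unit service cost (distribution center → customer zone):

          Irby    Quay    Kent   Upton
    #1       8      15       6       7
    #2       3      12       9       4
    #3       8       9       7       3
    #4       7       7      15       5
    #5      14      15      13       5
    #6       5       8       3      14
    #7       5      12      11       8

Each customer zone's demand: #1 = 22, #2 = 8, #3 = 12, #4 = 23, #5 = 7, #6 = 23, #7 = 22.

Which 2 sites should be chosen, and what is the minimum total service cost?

Choose Irby and Upton; total service cost 589.

With exactly 2 open, each customer zone uses its cheapest among the chosen.
{Irby, Upton}: #1→Upton 7·22=154, #2→Irby 3·8=24, #3→Upton 3·12=36, #4→Upton 5·23=115, #5→Upton 5·7=35, #6→Irby 5·23=115, #7→Irby 5·22=110. Service cost 589.
{Kent, Upton}: service cost 595
{Irby, Kent}: service cost 671
Among all 6 size-2 choices, {Irby, Upton} is lowest.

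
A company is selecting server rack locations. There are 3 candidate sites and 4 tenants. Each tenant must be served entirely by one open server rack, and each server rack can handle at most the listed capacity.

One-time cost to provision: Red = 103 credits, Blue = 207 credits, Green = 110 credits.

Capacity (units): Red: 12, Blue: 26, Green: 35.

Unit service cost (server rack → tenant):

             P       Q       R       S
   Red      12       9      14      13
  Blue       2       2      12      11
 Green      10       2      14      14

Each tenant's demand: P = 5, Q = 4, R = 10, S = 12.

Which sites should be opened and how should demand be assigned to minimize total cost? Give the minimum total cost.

Open {Green}: P→Green 10·5=50, Q→Green 2·4=8, R→Green 14·10=140, S→Green 14·12=168.
Loads: Green carries 31/35. Service 366; fixed 110; total 476.
Next best feasible plan costs 567.

Minimum total cost: 476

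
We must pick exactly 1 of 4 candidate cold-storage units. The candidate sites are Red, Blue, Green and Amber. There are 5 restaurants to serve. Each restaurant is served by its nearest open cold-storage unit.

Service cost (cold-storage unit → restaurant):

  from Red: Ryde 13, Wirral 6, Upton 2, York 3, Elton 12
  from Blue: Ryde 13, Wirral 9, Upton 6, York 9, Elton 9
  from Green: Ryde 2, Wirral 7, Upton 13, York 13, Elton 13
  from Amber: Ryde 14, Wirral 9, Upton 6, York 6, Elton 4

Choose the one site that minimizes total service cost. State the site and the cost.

Choose Red only; total service cost 36.

With exactly 1 open, each restaurant uses its cheapest among the chosen.
{Red}: Ryde→Red 13, Wirral→Red 6, Upton→Red 2, York→Red 3, Elton→Red 12. Service cost 36.
{Amber}: service cost 39
{Blue}: service cost 46
Among all 4 size-1 choices, {Red} is lowest.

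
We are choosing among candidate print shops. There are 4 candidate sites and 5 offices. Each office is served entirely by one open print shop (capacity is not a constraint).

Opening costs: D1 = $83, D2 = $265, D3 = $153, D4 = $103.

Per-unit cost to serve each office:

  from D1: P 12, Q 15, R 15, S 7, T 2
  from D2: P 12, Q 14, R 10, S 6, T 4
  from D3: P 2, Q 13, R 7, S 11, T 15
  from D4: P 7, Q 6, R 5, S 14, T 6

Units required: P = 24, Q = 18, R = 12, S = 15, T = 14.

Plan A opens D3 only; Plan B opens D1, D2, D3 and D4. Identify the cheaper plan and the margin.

Plan A: {D3}: P→D3 2·24=48, Q→D3 13·18=234, R→D3 7·12=84, S→D3 11·15=165, T→D3 15·14=210. Service 741; fixed 153; total 894.
Plan B: {D1, D2, D3, D4}: P→D3 2·24=48, Q→D4 6·18=108, R→D4 5·12=60, S→D2 6·15=90, T→D1 2·14=28. Service 334; fixed 604; total 938.
Difference: |894 − 938| = 44.

Plan A is cheaper by 44.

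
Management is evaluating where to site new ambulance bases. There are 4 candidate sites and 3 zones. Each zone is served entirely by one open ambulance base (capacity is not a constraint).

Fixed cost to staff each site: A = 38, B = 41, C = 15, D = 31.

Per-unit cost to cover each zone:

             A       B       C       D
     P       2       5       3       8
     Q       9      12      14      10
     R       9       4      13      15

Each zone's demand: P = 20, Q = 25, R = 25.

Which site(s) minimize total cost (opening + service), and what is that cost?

Open A and B; minimum total cost 444.

For any fixed open set, each zone goes to its cheapest open site; total = fixed + service.
{A, B}: P→A 2·20=40, Q→A 9·25=225, R→B 4·25=100. Service 365; fixed 79; total 444.
{A, B, C}: service 365 + fixed 94 = 459
{A, B, D}: P→A 2·20=40, Q→A 9·25=225, R→B 4·25=100. Service 365; fixed 110; total 475.
{A, B, C, D}: service 365 + fixed 125 = 490
No other subset beats 444.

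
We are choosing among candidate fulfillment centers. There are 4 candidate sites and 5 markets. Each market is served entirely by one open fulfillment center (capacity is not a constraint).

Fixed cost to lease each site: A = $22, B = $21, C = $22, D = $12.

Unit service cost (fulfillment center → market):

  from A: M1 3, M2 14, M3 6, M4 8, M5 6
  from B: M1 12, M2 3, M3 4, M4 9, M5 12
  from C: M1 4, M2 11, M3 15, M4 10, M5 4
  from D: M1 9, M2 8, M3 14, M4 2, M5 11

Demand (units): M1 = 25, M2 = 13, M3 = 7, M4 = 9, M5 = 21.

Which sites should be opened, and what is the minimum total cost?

Open A, B, C and D; minimum total cost 321.

For any fixed open set, each market goes to its cheapest open site; total = fixed + service.
{A, B, C, D}: M1→A 3·25=75, M2→B 3·13=39, M3→B 4·7=28, M4→D 2·9=18, M5→C 4·21=84. Service 244; fixed 77; total 321.
{B, C, D}: service 269 + fixed 55 = 324
{A, B, D}: service 286 + fixed 55 = 341
{D}: service 676 + fixed 12 = 688
No other subset beats 321.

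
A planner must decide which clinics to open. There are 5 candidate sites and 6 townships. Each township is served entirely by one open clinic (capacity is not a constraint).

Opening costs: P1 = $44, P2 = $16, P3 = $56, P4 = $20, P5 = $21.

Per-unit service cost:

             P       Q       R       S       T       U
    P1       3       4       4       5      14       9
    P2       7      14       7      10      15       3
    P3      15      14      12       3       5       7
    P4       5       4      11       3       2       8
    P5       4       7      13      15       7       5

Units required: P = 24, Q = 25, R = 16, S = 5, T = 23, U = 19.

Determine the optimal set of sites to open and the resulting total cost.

For any fixed open set, each township goes to its cheapest open site; total = fixed + service.
{P1, P2, P4}: P→P1 3·24=72, Q→P1 4·25=100, R→P1 4·16=64, S→P4 3·5=15, T→P4 2·23=46, U→P2 3·19=57. Service 354; fixed 80; total 434.
{P1, P2, P4, P5}: service 354 + fixed 101 = 455
{P1, P4, P5}: service 392 + fixed 85 = 477
{P1, P2, P3, P4, P5}: service 354 + fixed 157 = 511
No other subset beats 434.

Open P1, P2 and P4; minimum total cost 434.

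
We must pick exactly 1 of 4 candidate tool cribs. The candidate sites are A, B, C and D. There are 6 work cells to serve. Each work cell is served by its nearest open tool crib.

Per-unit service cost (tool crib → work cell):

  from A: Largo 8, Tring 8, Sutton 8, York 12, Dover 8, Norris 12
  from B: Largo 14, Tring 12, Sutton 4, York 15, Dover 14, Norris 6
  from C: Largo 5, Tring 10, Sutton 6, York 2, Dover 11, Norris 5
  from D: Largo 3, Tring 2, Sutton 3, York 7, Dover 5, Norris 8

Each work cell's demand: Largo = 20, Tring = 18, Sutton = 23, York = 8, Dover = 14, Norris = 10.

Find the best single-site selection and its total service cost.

With exactly 1 open, each work cell uses its cheapest among the chosen.
{D}: Largo→D 3·20=60, Tring→D 2·18=36, Sutton→D 3·23=69, York→D 7·8=56, Dover→D 5·14=70, Norris→D 8·10=80. Service cost 371.
{C}: service cost 638
{A}: service cost 816
Among all 4 size-1 choices, {D} is lowest.

Choose D only; total service cost 371.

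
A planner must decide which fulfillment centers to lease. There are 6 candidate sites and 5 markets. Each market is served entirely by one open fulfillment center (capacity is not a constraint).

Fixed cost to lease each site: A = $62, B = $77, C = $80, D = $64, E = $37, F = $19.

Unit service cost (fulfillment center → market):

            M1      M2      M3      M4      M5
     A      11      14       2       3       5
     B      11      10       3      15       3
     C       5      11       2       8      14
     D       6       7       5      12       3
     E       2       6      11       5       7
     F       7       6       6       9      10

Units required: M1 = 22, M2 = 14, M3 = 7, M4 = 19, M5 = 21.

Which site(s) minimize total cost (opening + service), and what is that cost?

Open A and E; minimum total cost 403.

For any fixed open set, each market goes to its cheapest open site; total = fixed + service.
{A, E}: M1→E 2·22=44, M2→E 6·14=84, M3→A 2·7=14, M4→A 3·19=57, M5→A 5·21=105. Service 304; fixed 99; total 403.
{B, E}: service 307 + fixed 114 = 421
{A, E, F}: service 304 + fixed 118 = 422
{A, B, C, D, E, F}: M1→E 2·22=44, M2→E 6·14=84, M3→A 2·7=14, M4→A 3·19=57, M5→B 3·21=63. Service 262; fixed 339; total 601.
No other subset beats 403.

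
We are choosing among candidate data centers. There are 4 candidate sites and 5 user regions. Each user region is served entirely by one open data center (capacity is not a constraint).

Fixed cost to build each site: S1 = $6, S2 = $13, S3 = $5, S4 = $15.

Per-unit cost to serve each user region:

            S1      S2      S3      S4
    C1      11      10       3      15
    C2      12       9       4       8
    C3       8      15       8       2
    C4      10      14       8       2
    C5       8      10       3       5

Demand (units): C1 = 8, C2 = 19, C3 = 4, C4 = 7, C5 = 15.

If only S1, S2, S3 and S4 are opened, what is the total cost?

Each user region is assigned to its cheapest site among the open ones.
{S1, S2, S3, S4}: C1→S3 3·8=24, C2→S3 4·19=76, C3→S4 2·4=8, C4→S4 2·7=14, C5→S3 3·15=45. Service 167; fixed 39; total 206.

Total cost: 206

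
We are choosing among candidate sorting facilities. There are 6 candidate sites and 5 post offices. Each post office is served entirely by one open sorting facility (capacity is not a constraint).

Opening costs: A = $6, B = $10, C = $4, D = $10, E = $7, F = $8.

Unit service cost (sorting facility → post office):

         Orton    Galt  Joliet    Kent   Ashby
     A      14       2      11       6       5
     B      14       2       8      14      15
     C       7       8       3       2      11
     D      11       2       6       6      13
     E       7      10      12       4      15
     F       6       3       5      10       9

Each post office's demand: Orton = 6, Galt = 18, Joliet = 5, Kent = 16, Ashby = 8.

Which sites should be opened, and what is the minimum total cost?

Open A and C; minimum total cost 175.

For any fixed open set, each post office goes to its cheapest open site; total = fixed + service.
{A, C}: Orton→C 7·6=42, Galt→A 2·18=36, Joliet→C 3·5=15, Kent→C 2·16=32, Ashby→A 5·8=40. Service 165; fixed 10; total 175.
{A, C, F}: service 159 + fixed 18 = 177
{A, C, E}: service 165 + fixed 17 = 182
{A, B, C, D, E, F}: service 159 + fixed 45 = 204
No other subset beats 175.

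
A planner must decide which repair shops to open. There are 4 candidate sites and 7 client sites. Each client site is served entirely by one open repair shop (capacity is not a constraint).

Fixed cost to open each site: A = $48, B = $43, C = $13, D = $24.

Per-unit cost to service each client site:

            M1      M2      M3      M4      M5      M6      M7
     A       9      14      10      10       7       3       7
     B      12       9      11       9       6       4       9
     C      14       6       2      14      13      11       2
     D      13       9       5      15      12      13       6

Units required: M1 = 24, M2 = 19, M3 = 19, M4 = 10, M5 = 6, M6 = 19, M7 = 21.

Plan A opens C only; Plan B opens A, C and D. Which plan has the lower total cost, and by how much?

Plan A: {C}: M1→C 14·24=336, M2→C 6·19=114, M3→C 2·19=38, M4→C 14·10=140, M5→C 13·6=78, M6→C 11·19=209, M7→C 2·21=42. Service 957; fixed 13; total 970.
Plan B: {A, C, D}: M1→A 9·24=216, M2→C 6·19=114, M3→C 2·19=38, M4→A 10·10=100, M5→A 7·6=42, M6→A 3·19=57, M7→C 2·21=42. Service 609; fixed 85; total 694.
Difference: |970 − 694| = 276.

Plan B is cheaper by 276.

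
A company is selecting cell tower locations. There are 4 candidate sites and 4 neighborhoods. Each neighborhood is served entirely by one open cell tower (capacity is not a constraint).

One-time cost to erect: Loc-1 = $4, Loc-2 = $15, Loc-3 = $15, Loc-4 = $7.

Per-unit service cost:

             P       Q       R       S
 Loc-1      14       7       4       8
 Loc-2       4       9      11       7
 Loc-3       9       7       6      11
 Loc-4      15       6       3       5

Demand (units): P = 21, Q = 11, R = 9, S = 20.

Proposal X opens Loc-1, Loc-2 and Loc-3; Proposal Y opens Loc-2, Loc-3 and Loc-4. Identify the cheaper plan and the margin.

Proposal X: {Loc-1, Loc-2, Loc-3}: P→Loc-2 4·21=84, Q→Loc-1 7·11=77, R→Loc-1 4·9=36, S→Loc-2 7·20=140. Service 337; fixed 34; total 371.
Proposal Y: {Loc-2, Loc-3, Loc-4}: P→Loc-2 4·21=84, Q→Loc-4 6·11=66, R→Loc-4 3·9=27, S→Loc-4 5·20=100. Service 277; fixed 37; total 314.
Difference: |371 − 314| = 57.

Proposal Y is cheaper by 57.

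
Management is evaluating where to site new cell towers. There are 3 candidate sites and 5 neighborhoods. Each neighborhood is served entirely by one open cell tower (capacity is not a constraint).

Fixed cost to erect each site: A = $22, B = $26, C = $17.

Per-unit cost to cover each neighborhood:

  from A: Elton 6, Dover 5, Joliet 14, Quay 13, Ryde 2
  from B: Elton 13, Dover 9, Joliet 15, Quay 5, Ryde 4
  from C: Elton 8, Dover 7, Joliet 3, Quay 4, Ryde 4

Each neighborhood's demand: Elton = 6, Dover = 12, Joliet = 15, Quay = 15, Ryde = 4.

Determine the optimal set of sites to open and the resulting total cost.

For any fixed open set, each neighborhood goes to its cheapest open site; total = fixed + service.
{A, C}: Elton→A 6·6=36, Dover→A 5·12=60, Joliet→C 3·15=45, Quay→C 4·15=60, Ryde→A 2·4=8. Service 209; fixed 39; total 248.
{C}: service 253 + fixed 17 = 270
{A, B, C}: Elton→A 6·6=36, Dover→A 5·12=60, Joliet→C 3·15=45, Quay→C 4·15=60, Ryde→A 2·4=8. Service 209; fixed 65; total 274.
No other subset beats 248.

Open A and C; minimum total cost 248.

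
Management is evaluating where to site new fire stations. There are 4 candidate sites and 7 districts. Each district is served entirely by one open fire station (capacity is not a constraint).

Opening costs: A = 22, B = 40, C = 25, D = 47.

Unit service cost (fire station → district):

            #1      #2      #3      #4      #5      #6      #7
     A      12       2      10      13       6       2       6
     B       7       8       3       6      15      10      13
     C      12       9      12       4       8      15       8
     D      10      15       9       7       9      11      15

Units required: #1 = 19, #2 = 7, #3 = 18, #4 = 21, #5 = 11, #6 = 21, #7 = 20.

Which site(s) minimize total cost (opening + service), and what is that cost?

Open A, B and C; minimum total cost 600.

For any fixed open set, each district goes to its cheapest open site; total = fixed + service.
{A, B, C}: #1→B 7·19=133, #2→A 2·7=14, #3→B 3·18=54, #4→C 4·21=84, #5→A 6·11=66, #6→A 2·21=42, #7→A 6·20=120. Service 513; fixed 87; total 600.
{A, B}: service 555 + fixed 62 = 617
{A, B, C, D}: #1→B 7·19=133, #2→A 2·7=14, #3→B 3·18=54, #4→C 4·21=84, #5→A 6·11=66, #6→A 2·21=42, #7→A 6·20=120. Service 513; fixed 134; total 647.
{A}: service 923 + fixed 22 = 945
No other subset beats 600.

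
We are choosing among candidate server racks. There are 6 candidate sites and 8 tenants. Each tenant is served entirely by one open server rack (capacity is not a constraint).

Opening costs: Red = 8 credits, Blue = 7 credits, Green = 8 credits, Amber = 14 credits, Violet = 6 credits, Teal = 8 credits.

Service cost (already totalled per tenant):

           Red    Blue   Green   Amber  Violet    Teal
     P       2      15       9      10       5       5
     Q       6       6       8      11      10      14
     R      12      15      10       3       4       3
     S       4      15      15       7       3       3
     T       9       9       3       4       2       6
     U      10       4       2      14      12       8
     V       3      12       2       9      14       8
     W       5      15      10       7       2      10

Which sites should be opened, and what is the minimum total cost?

For any fixed open set, each tenant goes to its cheapest open site; total = fixed + service.
{Green, Violet}: P→Violet 5, Q→Green 8, R→Violet 4, S→Violet 3, T→Violet 2, U→Green 2, V→Green 2, W→Violet 2. Service 28; fixed 14; total 42.
{Red, Green, Violet}: service 23 + fixed 22 = 45
{Red, Violet}: P→Red 2, Q→Red 6, R→Violet 4, S→Violet 3, T→Violet 2, U→Red 10, V→Red 3, W→Violet 2. Service 32; fixed 14; total 46.
{Red, Blue, Green, Amber, Violet, Teal}: service 22 + fixed 51 = 73
No other subset beats 42.

Open Green and Violet; minimum total cost 42.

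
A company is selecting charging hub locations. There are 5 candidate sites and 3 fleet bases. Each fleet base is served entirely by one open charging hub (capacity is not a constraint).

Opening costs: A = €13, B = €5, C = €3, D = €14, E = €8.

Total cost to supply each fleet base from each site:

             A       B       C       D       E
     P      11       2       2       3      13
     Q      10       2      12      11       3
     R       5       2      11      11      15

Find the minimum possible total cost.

For any fixed open set, each fleet base goes to its cheapest open site; total = fixed + service.
{B}: P→B 2, Q→B 2, R→B 2. Service 6; fixed 5; total 11.
{B, C}: service 6 + fixed 8 = 14
{B, E}: P→B 2, Q→B 2, R→B 2. Service 6; fixed 13; total 19.
{A, B, C, D, E}: P→B 2, Q→B 2, R→B 2. Service 6; fixed 43; total 49.
No other subset beats 11.

Minimum total cost: 11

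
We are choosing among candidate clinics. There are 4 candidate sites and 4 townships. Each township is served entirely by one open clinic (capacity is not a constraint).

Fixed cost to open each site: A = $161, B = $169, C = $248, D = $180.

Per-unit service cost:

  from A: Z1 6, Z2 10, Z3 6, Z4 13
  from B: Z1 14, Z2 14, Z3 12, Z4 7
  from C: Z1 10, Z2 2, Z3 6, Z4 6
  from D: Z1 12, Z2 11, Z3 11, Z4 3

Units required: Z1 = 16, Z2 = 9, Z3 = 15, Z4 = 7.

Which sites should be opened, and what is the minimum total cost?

Open A only; minimum total cost 528.

For any fixed open set, each township goes to its cheapest open site; total = fixed + service.
{A}: Z1→A 6·16=96, Z2→A 10·9=90, Z3→A 6·15=90, Z4→A 13·7=91. Service 367; fixed 161; total 528.
{C}: Z1→C 10·16=160, Z2→C 2·9=18, Z3→C 6·15=90, Z4→C 6·7=42. Service 310; fixed 248; total 558.
{A, D}: service 297 + fixed 341 = 638
{A, B, C, D}: service 225 + fixed 758 = 983
(All 15 nonempty subsets were checked; A only is lowest.)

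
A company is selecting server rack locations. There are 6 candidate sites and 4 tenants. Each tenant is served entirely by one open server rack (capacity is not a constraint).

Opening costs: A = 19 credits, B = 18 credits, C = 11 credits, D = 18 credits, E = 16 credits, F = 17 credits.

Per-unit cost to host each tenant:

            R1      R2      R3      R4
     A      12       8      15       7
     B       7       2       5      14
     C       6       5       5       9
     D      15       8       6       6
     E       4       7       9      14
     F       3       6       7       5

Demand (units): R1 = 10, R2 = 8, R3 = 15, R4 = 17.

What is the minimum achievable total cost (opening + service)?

Minimum total cost: 241

For any fixed open set, each tenant goes to its cheapest open site; total = fixed + service.
{B, F}: R1→F 3·10=30, R2→B 2·8=16, R3→B 5·15=75, R4→F 5·17=85. Service 206; fixed 35; total 241.
{B, C, F}: service 206 + fixed 46 = 252
{B, E, F}: service 206 + fixed 51 = 257
{A, B, C, D, E, F}: service 206 + fixed 99 = 305
No other subset beats 241.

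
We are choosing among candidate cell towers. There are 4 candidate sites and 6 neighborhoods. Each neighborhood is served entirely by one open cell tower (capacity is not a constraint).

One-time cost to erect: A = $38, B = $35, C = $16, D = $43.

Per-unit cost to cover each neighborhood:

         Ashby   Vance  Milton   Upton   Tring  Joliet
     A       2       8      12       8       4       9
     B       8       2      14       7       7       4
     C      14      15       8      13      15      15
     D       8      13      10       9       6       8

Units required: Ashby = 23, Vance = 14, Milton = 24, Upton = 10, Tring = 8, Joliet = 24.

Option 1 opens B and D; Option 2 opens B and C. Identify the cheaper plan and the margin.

Option 2 is cheaper by 67.

Option 1: {B, D}: Ashby→B 8·23=184, Vance→B 2·14=28, Milton→D 10·24=240, Upton→B 7·10=70, Tring→D 6·8=48, Joliet→B 4·24=96. Service 666; fixed 78; total 744.
Option 2: {B, C}: Ashby→B 8·23=184, Vance→B 2·14=28, Milton→C 8·24=192, Upton→B 7·10=70, Tring→B 7·8=56, Joliet→B 4·24=96. Service 626; fixed 51; total 677.
Difference: |744 − 677| = 67.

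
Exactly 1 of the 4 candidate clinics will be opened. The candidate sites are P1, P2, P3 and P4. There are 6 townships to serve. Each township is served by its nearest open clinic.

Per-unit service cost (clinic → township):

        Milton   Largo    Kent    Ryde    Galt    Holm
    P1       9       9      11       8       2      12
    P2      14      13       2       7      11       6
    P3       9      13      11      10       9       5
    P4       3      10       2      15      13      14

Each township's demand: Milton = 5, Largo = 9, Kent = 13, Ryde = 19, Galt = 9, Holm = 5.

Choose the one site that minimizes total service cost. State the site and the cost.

With exactly 1 open, each township uses its cheapest among the chosen.
{P2}: Milton→P2 14·5=70, Largo→P2 13·9=117, Kent→P2 2·13=26, Ryde→P2 7·19=133, Galt→P2 11·9=99, Holm→P2 6·5=30. Service cost 475.
{P1}: service cost 499
{P3}: service cost 601
Among all 4 size-1 choices, {P2} is lowest.

Choose P2 only; total service cost 475.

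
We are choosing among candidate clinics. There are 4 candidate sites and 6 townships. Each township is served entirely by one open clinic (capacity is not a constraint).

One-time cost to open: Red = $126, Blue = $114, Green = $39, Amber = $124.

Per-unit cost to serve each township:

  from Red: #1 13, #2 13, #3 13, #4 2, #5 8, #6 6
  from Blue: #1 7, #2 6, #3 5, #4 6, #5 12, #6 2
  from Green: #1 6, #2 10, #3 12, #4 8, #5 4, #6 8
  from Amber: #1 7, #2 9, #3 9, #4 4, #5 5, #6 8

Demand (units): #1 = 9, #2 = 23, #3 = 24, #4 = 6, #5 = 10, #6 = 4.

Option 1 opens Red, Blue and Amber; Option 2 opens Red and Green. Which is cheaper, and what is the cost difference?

Option 1: {Red, Blue, Amber}: #1→Blue 7·9=63, #2→Blue 6·23=138, #3→Blue 5·24=120, #4→Red 2·6=12, #5→Amber 5·10=50, #6→Blue 2·4=8. Service 391; fixed 364; total 755.
Option 2: {Red, Green}: #1→Green 6·9=54, #2→Green 10·23=230, #3→Green 12·24=288, #4→Red 2·6=12, #5→Green 4·10=40, #6→Red 6·4=24. Service 648; fixed 165; total 813.
Difference: |755 − 813| = 58.

Option 1 is cheaper by 58.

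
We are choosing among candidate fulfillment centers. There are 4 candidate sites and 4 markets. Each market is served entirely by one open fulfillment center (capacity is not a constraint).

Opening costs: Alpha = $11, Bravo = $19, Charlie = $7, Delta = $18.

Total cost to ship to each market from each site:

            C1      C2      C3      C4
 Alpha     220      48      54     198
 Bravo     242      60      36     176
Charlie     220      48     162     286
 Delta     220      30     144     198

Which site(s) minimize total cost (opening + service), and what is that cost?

Open Bravo and Delta; minimum total cost 499.

For any fixed open set, each market goes to its cheapest open site; total = fixed + service.
{Bravo, Delta}: C1→Delta 220, C2→Delta 30, C3→Bravo 36, C4→Bravo 176. Service 462; fixed 37; total 499.
{Bravo, Charlie}: service 480 + fixed 26 = 506
{Bravo, Charlie, Delta}: service 462 + fixed 44 = 506
{Alpha, Bravo, Charlie, Delta}: C1→Alpha 220, C2→Delta 30, C3→Bravo 36, C4→Bravo 176. Service 462; fixed 55; total 517.
(All 15 nonempty subsets were checked; Bravo and Delta is lowest.)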